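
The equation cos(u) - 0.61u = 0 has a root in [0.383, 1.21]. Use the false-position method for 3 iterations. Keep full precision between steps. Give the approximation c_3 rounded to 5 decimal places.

0.95146

False-position update: c = (a·f(b) − b·f(a))/(f(b) − f(a)); replace the endpoint whose sign matches f(c).
f(0.383000) = 0.693918, f(1.210000) = -0.385081
step 1: c = 0.914854, f(c) = 0.051845 > 0 → new bracket [0.914854, 1.210000]
step 2: c = 0.949876, f(c) = 0.002360 > 0 → new bracket [0.949876, 1.210000]
step 3: c = 0.951460, f(c) = 0.000104 > 0 → new bracket [0.951460, 1.210000]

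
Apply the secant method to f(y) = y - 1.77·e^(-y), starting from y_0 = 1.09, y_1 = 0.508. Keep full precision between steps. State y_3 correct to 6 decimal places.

0.798632

f(y_0) = 0.494897, f(y_1) = -0.557005
y_2 = 0.508000 - (-0.557005)·(0.508000 - 1.090000)/(-0.557005 - (0.494897)) = 0.816182; f(y_2) = 0.033635
y_3 = 0.816182 - (0.033635)·(0.816182 - 0.508000)/(0.033635 - (-0.557005)) = 0.798632; f(y_3) = 0.002230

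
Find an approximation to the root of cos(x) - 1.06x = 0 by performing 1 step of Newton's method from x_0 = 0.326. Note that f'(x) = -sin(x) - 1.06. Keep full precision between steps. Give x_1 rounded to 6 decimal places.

x_0 = 0.326000: f = 0.601771, f' = -1.380256 → x_1 = 0.326000 - (0.601771)/(-1.380256) = 0.761985

0.761985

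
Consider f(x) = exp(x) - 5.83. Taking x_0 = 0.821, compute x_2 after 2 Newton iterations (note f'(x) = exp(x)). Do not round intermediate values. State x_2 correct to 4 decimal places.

x_0 = 0.821000: f = -3.557229, f' = 2.272771 → x_1 = 0.821000 - (-3.557229)/(2.272771) = 2.386150
x_1 = 2.386150: f = 5.041559, f' = 10.871559 → x_2 = 2.386150 - (5.041559)/(10.871559) = 1.922412

1.9224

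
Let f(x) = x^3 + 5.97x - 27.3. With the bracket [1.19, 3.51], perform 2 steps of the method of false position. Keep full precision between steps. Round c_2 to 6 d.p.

f(1.190000) = -18.510541, f(3.510000) = 36.898251
step 1: c = 1.965048, f(c) = -7.980806 < 0 → new bracket [1.965048, 3.510000]
step 2: c = 2.239785, f(c) = -2.692290 < 0 → new bracket [2.239785, 3.510000]

2.239785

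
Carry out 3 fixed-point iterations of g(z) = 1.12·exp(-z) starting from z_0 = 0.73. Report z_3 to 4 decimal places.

z_1 = g(0.730000) = 0.539738
z_2 = g(0.539738) = 0.652849
z_3 = g(0.652849) = 0.583028

0.5830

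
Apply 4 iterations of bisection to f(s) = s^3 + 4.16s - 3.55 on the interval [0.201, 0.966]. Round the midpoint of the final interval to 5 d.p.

0.75084

f(0.201000) = -2.705719, f(0.966000) = 1.369989 (opposite signs)
step 1: m = 0.583500, f(m) = -0.923974 < 0 → root in [0.583500, 0.966000]
step 2: m = 0.774750, f(m) = 0.137994 > 0 → root in [0.583500, 0.774750]
step 3: m = 0.679125, f(m) = -0.411620 < 0 → root in [0.679125, 0.774750]
step 4: m = 0.726938, f(m) = -0.141799 < 0 → root in [0.726938, 0.774750]
Midpoint of [0.726938, 0.774750] = 0.750844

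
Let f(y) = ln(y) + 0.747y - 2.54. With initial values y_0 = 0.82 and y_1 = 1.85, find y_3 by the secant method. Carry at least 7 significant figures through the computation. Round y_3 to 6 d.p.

2.287198

f(y_0) = -2.125911, f(y_1) = -0.542864
y_2 = 1.850000 - (-0.542864)·(1.850000 - 0.820000)/(-0.542864 - (-2.125911)) = 2.203212; f(y_2) = -0.104285
y_3 = 2.203212 - (-0.104285)·(2.203212 - 1.850000)/(-0.104285 - (-0.542864)) = 2.287198; f(y_3) = -0.004136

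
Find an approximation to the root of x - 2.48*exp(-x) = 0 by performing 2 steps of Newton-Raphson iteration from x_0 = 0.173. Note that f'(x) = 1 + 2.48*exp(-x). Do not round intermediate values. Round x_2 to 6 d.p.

0.948099

Newton update: x ← x − f(x)/f'(x).
x_0 = 0.173000: f = -1.913021, f' = 3.086021 → x_1 = 0.173000 - (-1.913021)/(3.086021) = 0.792899
x_1 = 0.792899: f = -0.329378, f' = 2.122277 → x_2 = 0.792899 - (-0.329378)/(2.122277) = 0.948099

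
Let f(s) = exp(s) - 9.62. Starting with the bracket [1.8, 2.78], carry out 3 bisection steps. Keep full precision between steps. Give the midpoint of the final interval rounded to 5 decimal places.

f(1.800000) = -3.570353, f(2.780000) = 6.499021 (opposite signs)
step 1: m = 2.290000, f(m) = 0.254938 > 0 → root in [1.800000, 2.290000]
step 2: m = 2.045000, f(m) = -1.890841 < 0 → root in [2.045000, 2.290000]
step 3: m = 2.167500, f(m) = -0.883584 < 0 → root in [2.167500, 2.290000]
Midpoint of [2.167500, 2.290000] = 2.228750

2.22875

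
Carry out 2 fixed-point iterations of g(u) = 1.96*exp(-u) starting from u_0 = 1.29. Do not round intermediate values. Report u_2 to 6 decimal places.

1.142723

u_1 = g(1.290000) = 0.539531
u_2 = g(0.539531) = 1.142723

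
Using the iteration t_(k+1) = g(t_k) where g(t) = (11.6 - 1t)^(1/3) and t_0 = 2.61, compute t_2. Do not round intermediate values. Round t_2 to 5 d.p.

t_1 = g(2.610000) = 2.079313
t_2 = g(2.079313) = 2.119448

2.11945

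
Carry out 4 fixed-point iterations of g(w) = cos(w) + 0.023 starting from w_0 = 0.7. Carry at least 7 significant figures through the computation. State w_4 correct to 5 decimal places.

0.74143

w_1 = g(0.700000) = 0.787842
w_2 = g(0.787842) = 0.728376
w_3 = g(0.728376) = 0.769256
w_4 = g(0.769256) = 0.741428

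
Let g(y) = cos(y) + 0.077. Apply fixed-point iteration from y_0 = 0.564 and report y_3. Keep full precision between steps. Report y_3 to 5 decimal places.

y_1 = g(0.564000) = 0.922124
y_2 = g(0.922124) = 0.681129
y_3 = g(0.681129) = 0.853862

0.85386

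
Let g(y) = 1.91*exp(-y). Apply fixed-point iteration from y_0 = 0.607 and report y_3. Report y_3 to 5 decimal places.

y_1 = g(0.607000) = 1.040918
y_2 = g(1.040918) = 0.674479
y_3 = g(0.674479) = 0.972996

0.97300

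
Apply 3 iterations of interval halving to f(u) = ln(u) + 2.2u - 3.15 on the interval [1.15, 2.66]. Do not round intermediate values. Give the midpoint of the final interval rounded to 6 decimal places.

1.244375

f(1.150000) = -0.480238, f(2.660000) = 3.680326 (opposite signs)
step 1: m = 1.905000, f(m) = 1.685482 > 0 → root in [1.150000, 1.905000]
step 2: m = 1.527500, f(m) = 0.634132 > 0 → root in [1.150000, 1.527500]
step 3: m = 1.338750, f(m) = 0.086986 > 0 → root in [1.150000, 1.338750]
Midpoint of [1.150000, 1.338750] = 1.244375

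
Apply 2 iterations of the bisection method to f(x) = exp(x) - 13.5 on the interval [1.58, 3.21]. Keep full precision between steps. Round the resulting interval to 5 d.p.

f(1.580000) = -8.645044, f(3.210000) = 11.279086 (opposite signs)
step 1: m = 2.395000, f(m) = -2.531802 < 0 → root in [2.395000, 3.210000]
step 2: m = 2.802500, f(m) = 2.985810 > 0 → root in [2.395000, 2.802500]

[2.39500, 2.80250]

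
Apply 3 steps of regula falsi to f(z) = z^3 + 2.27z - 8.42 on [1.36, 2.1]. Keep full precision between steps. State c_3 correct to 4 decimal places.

1.6653

f(1.360000) = -2.817344, f(2.100000) = 5.608000
step 1: c = 1.607448, f(c) = -0.617626 < 0 → new bracket [1.607448, 2.100000]
step 2: c = 1.656313, f(c) = -0.116290 < 0 → new bracket [1.656313, 2.100000]
step 3: c = 1.665326, f(c) = -0.021242 < 0 → new bracket [1.665326, 2.100000]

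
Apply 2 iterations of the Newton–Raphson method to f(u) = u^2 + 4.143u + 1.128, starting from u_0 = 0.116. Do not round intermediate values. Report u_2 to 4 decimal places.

f'(u) = 2u + 4.143
u_0 = 0.116000: f = 1.622044, f' = 4.375000 → u_1 = 0.116000 - (1.622044)/(4.375000) = -0.254753
u_1 = -0.254753: f = 0.137458, f' = 3.633494 → u_2 = -0.254753 - (0.137458)/(3.633494) = -0.292584

-0.2926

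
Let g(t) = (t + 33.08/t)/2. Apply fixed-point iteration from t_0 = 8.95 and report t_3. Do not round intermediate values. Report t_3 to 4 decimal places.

t_1 = g(8.950000) = 6.323045
t_2 = g(6.323045) = 5.777351
t_3 = g(5.777351) = 5.751579

5.7516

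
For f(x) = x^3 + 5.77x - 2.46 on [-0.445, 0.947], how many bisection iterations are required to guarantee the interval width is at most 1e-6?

Initial width b − a = 0.947 − -0.445 = 1.392000.
After n steps the width is (b−a)/2^n; need (b−a)/2^n ≤ 1e-6.
So n ≥ log₂(1.392000/1e-6) = log₂(1392000.0000) ≈ 20.4087.
Hence n = 21.

21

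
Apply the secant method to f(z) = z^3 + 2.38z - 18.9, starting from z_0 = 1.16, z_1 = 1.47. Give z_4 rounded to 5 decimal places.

2.31114

Secant update: z_(k+1) = z_k − f(z_k)·(z_k − z_(k-1))/(f(z_k) − f(z_(k-1))).
f(z_0) = -14.578304, f(z_1) = -12.224877
z_2 = 1.470000 - (-12.224877)·(1.470000 - 1.160000)/(-12.224877 - (-14.578304)) = 3.080295; f(z_2) = 17.657612
z_3 = 3.080295 - (17.657612)·(3.080295 - 1.470000)/(17.657612 - (-12.224877)) = 2.128769; f(z_3) = -4.186677
z_4 = 2.128769 - (-4.186677)·(2.128769 - 3.080295)/(-4.186677 - (17.657612)) = 2.311139; f(z_4) = -1.054864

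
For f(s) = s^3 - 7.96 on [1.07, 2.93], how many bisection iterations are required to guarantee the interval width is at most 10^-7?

Initial width b − a = 2.93 − 1.07 = 1.860000.
After n steps the width is (b−a)/2^n; need (b−a)/2^n ≤ 10^-7.
So n ≥ log₂(1.860000/10^-7) = log₂(18600000.0000) ≈ 24.1488.
Hence n = 25.

25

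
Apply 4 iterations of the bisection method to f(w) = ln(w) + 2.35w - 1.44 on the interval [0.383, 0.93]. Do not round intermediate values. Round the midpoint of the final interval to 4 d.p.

0.7420

f(0.383000) = -1.499670, f(0.930000) = 0.672929 (opposite signs)
step 1: m = 0.656500, f(m) = -0.318058 < 0 → root in [0.656500, 0.930000]
step 2: m = 0.793250, f(m) = 0.192521 > 0 → root in [0.656500, 0.793250]
step 3: m = 0.724875, f(m) = -0.058300 < 0 → root in [0.724875, 0.793250]
step 4: m = 0.759062, f(m) = 0.068126 > 0 → root in [0.724875, 0.759062]
Midpoint of [0.724875, 0.759062] = 0.741969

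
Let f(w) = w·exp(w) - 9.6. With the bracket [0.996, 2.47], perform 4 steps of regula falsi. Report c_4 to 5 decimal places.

False-position update: c = (a·f(b) − b·f(a))/(f(b) − f(a)); replace the endpoint whose sign matches f(c).
f(0.996000) = -6.903399, f(2.470000) = 19.601444
step 1: c = 1.379915, f(c) = -4.115438 < 0 → new bracket [1.379915, 2.470000]
step 2: c = 1.569071, f(c) = -2.065036 < 0 → new bracket [1.569071, 2.470000]
step 3: c = 1.654938, f(c) = -0.940110 < 0 → new bracket [1.654938, 2.470000]
step 4: c = 1.692241, f(c) = -0.408363 < 0 → new bracket [1.692241, 2.470000]

1.69224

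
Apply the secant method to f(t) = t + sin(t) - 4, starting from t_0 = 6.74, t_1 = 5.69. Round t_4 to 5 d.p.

4.96898

f(t_0) = 3.181092, f(t_1) = 1.130995
t_2 = 5.690000 - (1.130995)·(5.690000 - 6.740000)/(1.130995 - (3.181092)) = 5.110737; f(t_2) = 0.189034
t_3 = 5.110737 - (0.189034)·(5.110737 - 5.690000)/(0.189034 - (1.130995)) = 4.994490; f(t_3) = 0.034017
t_4 = 4.994490 - (0.034017)·(4.994490 - 5.110737)/(0.034017 - (0.189034)) = 4.968980; f(t_4) = 0.001720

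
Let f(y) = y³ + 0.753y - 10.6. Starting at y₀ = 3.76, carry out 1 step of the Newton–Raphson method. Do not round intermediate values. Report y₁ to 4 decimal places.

f'(y) = 3y² + 0.753
y_0 = 3.760000: f = 45.388656, f' = 43.165800 → y_1 = 3.760000 - (45.388656)/(43.165800) = 2.708504

2.7085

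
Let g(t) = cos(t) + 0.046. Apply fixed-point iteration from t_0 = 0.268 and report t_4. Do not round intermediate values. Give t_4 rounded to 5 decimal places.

t_1 = g(0.268000) = 1.010302
t_2 = g(1.010302) = 0.577605
t_3 = g(0.577605) = 0.883773
t_4 = g(0.883773) = 0.680239

0.68024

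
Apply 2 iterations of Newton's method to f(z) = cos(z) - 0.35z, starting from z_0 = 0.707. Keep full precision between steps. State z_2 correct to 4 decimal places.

Newton update: z ← z − f(z)/f'(z).
f'(z) = -sin(z) - 0.35
z_0 = 0.707000: f = 0.512864, f' = -0.999556 → z_1 = 0.707000 - (0.512864)/(-0.999556) = 1.220092
z_1 = 1.220092: f = -0.083473, f' = -1.289131 → z_2 = 1.220092 - (-0.083473)/(-1.289131) = 1.155341

1.1553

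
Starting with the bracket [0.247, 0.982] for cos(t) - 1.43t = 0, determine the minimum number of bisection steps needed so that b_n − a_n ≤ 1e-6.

Initial width b − a = 0.982 − 0.247 = 0.735000.
After n steps the width is (b−a)/2^n; need (b−a)/2^n ≤ 1e-6.
So n ≥ log₂(0.735000/1e-6) = log₂(735000.0000) ≈ 19.4874.
Hence n = 20.

20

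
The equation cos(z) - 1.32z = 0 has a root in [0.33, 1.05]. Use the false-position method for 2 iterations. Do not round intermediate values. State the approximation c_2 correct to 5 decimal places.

0.61571

f(0.330000) = 0.510442, f(1.050000) = -0.888429
step 1: c = 0.592725, f(c) = 0.047024 > 0 → new bracket [0.592725, 1.050000]
step 2: c = 0.615712, f(c) = 0.003623 > 0 → new bracket [0.615712, 1.050000]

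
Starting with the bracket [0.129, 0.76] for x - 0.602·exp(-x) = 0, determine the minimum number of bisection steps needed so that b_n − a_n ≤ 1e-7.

Initial width b − a = 0.76 − 0.129 = 0.631000.
After n steps the width is (b−a)/2^n; need (b−a)/2^n ≤ 1e-7.
So n ≥ log₂(0.631000/1e-7) = log₂(6310000.0000) ≈ 22.5892.
Hence n = 23.

23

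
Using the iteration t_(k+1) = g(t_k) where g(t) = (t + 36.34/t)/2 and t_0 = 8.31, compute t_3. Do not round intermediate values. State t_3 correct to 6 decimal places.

t_1 = g(8.310000) = 6.341522
t_2 = g(6.341522) = 6.036004
t_3 = g(6.036004) = 6.028272

6.028272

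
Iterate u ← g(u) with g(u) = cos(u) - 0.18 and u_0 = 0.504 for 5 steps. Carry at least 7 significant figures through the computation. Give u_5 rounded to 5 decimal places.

u_1 = g(0.504000) = 0.695658
u_2 = g(0.695658) = 0.587632
u_3 = g(0.587632) = 0.652256
u_4 = g(0.652256) = 0.614717
u_5 = g(0.614717) = 0.636937

0.63694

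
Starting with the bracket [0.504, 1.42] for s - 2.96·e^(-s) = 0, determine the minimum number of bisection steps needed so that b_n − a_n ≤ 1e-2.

Initial width b − a = 1.42 − 0.504 = 0.916000.
After n steps the width is (b−a)/2^n; need (b−a)/2^n ≤ 1e-2.
So n ≥ log₂(0.916000/1e-2) = log₂(91.6000) ≈ 6.5173.
Hence n = 7.

7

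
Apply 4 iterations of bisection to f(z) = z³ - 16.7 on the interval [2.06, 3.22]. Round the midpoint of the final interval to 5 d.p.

f(2.060000) = -7.958184, f(3.220000) = 16.686248 (opposite signs)
step 1: m = 2.640000, f(m) = 1.699744 > 0 → root in [2.060000, 2.640000]
step 2: m = 2.350000, f(m) = -3.722125 < 0 → root in [2.350000, 2.640000]
step 3: m = 2.495000, f(m) = -1.168563 < 0 → root in [2.495000, 2.640000]
step 4: m = 2.567500, f(m) = 0.225104 > 0 → root in [2.495000, 2.567500]
Midpoint of [2.495000, 2.567500] = 2.531250

2.53125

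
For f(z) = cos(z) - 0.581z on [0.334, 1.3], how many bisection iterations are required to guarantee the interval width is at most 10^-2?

7

Initial width b − a = 1.3 − 0.334 = 0.966000.
After n steps the width is (b−a)/2^n; need (b−a)/2^n ≤ 10^-2.
So n ≥ log₂(0.966000/10^-2) = log₂(96.6000) ≈ 6.5940.
Hence n = 7.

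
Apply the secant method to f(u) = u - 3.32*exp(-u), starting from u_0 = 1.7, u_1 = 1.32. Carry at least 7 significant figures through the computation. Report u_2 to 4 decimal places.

f(u_0) = 1.093491, f(u_1) = 0.433111
u_2 = 1.320000 - (0.433111)·(1.320000 - 1.700000)/(0.433111 - (1.093491)) = 1.070777; f(u_2) = -0.067128

1.0708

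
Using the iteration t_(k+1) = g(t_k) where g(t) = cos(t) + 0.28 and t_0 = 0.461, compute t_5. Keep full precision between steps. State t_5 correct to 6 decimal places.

1.002893

t_1 = g(0.461000) = 1.175608
t_2 = g(1.175608) = 0.664982
t_3 = g(0.664982) = 1.066928
t_4 = g(1.066928) = 0.762817
t_5 = g(0.762817) = 1.002893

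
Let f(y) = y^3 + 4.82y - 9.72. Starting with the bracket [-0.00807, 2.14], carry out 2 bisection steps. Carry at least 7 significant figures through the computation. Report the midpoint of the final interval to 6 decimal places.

1.334474

f(-0.008070) = -9.758898, f(2.140000) = 10.395144 (opposite signs)
step 1: m = 1.065965, f(m) = -3.370813 < 0 → root in [1.065965, 2.140000]
step 2: m = 1.602982, f(m) = 2.125324 > 0 → root in [1.065965, 1.602982]
Midpoint of [1.065965, 1.602982] = 1.334474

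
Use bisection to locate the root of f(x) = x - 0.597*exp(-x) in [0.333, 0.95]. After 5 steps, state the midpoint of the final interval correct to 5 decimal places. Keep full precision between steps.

f(0.333000) = -0.094912, f(0.950000) = 0.719116 (opposite signs)
step 1: m = 0.641500, f(m) = 0.327178 > 0 → root in [0.333000, 0.641500]
step 2: m = 0.487250, f(m) = 0.120505 > 0 → root in [0.333000, 0.487250]
step 3: m = 0.410125, f(m) = 0.013975 > 0 → root in [0.333000, 0.410125]
step 4: m = 0.371563, f(m) = -0.040162 < 0 → root in [0.371563, 0.410125]
step 5: m = 0.390844, f(m) = -0.013018 < 0 → root in [0.390844, 0.410125]
Midpoint of [0.390844, 0.410125] = 0.400484

0.40048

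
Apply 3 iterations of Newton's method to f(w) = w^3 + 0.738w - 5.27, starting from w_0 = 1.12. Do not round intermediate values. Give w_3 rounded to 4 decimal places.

Newton update: w ← w − f(w)/f'(w).
f'(w) = 3w^2 + 0.738
w_0 = 1.120000: f = -3.038512, f' = 4.501200 → w_1 = 1.120000 - (-3.038512)/(4.501200) = 1.795045
w_1 = 1.795045: f = 1.838712, f' = 10.404558 → w_2 = 1.795045 - (1.838712)/(10.404558) = 1.618323
w_2 = 1.618323: f = 0.162662, f' = 8.594909 → w_3 = 1.618323 - (0.162662)/(8.594909) = 1.599398

1.5994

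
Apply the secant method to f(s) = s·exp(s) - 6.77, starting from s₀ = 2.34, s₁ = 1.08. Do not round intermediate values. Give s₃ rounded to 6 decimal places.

1.578932

Secant update: s_(k+1) = s_k − f(s_k)·(s_k − s_(k-1))/(f(s_k) − f(s_(k-1))).
f(s_0) = 17.522094, f(s_1) = -3.589746
s_2 = 1.080000 - (-3.589746)·(1.080000 - 2.340000)/(-3.589746 - (17.522094)) = 1.294244; f(s_2) = -2.048293
s_3 = 1.294244 - (-2.048293)·(1.294244 - 1.080000)/(-2.048293 - (-3.589746)) = 1.578932; f(s_3) = 0.887467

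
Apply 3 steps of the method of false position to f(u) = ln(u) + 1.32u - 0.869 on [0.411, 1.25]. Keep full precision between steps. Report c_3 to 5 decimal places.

False-position update: c = (a·f(b) − b·f(a))/(f(b) − f(a)); replace the endpoint whose sign matches f(c).
f(0.411000) = -1.215642, f(1.250000) = 1.004144
step 1: c = 0.870469, f(c) = 0.141297 > 0 → new bracket [0.411000, 0.870469]
step 2: c = 0.822625, f(c) = 0.021611 > 0 → new bracket [0.411000, 0.822625]
step 3: c = 0.815435, f(c) = 0.003342 > 0 → new bracket [0.411000, 0.815435]

0.81544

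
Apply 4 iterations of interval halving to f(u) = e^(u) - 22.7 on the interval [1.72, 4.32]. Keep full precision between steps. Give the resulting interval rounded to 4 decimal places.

f(1.720000) = -17.115472, f(4.320000) = 52.488628 (opposite signs)
step 1: m = 3.020000, f(m) = -2.208708 < 0 → root in [3.020000, 4.320000]
step 2: m = 3.670000, f(m) = 16.551906 > 0 → root in [3.020000, 3.670000]
step 3: m = 3.345000, f(m) = 5.660576 > 0 → root in [3.020000, 3.345000]
step 4: m = 3.182500, f(m) = 1.406946 > 0 → root in [3.020000, 3.182500]

[3.0200, 3.1825]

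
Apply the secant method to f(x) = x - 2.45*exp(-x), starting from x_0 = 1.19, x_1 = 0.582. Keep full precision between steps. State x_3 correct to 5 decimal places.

0.95072

f(x_0) = 0.444658, f(x_1) = -0.787010
x_2 = 0.582000 - (-0.787010)·(0.582000 - 1.190000)/(-0.787010 - (0.444658)) = 0.970499; f(x_2) = 0.042209
x_3 = 0.970499 - (0.042209)·(0.970499 - 0.582000)/(0.042209 - (-0.787010)) = 0.950724; f(x_3) = 0.003894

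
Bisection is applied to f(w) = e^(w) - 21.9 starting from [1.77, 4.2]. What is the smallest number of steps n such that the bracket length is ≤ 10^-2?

Initial width b − a = 4.2 − 1.77 = 2.430000.
After n steps the width is (b−a)/2^n; need (b−a)/2^n ≤ 10^-2.
So n ≥ log₂(2.430000/10^-2) = log₂(243.0000) ≈ 7.9248.
Hence n = 8.

8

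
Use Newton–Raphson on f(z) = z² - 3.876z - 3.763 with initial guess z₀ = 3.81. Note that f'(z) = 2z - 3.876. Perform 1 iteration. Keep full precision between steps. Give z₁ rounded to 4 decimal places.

4.8822

z_0 = 3.810000: f = -4.014460, f' = 3.744000 → z_1 = 3.810000 - (-4.014460)/(3.744000) = 4.882238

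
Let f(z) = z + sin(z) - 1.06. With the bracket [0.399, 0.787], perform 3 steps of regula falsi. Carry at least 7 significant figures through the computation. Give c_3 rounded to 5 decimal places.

f(0.399000) = -0.272503, f(0.787000) = 0.435239
step 1: c = 0.548392, f(c) = 0.009708 > 0 → new bracket [0.399000, 0.548392]
step 2: c = 0.543253, f(c) = 0.000177 > 0 → new bracket [0.399000, 0.543253]
step 3: c = 0.543160, f(c) = 0.000003 > 0 → new bracket [0.399000, 0.543160]

0.54316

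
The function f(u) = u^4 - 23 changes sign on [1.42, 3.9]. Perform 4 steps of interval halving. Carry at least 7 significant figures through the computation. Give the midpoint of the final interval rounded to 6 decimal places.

2.117500

f(1.420000) = -18.934131, f(3.900000) = 208.344100 (opposite signs)
step 1: m = 2.660000, f(m) = 27.064115 > 0 → root in [1.420000, 2.660000]
step 2: m = 2.040000, f(m) = -5.681085 < 0 → root in [2.040000, 2.660000]
step 3: m = 2.350000, f(m) = 7.498006 > 0 → root in [2.040000, 2.350000]
step 4: m = 2.195000, f(m) = 0.213365 > 0 → root in [2.040000, 2.195000]
Midpoint of [2.040000, 2.195000] = 2.117500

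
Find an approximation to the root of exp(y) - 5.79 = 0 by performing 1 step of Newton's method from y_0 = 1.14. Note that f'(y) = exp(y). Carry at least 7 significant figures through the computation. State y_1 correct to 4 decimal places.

1.9918

y_0 = 1.140000: f = -2.663232, f' = 3.126768 → y_1 = 1.140000 - (-2.663232)/(3.126768) = 1.991752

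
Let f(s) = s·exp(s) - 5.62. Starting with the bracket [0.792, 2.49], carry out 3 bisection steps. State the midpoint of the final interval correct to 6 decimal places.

1.322625

f(0.792000) = -3.871416, f(2.490000) = 24.412578 (opposite signs)
step 1: m = 1.641000, f(m) = 2.848097 > 0 → root in [0.792000, 1.641000]
step 2: m = 1.216500, f(m) = -1.513883 < 0 → root in [1.216500, 1.641000]
step 3: m = 1.428750, f(m) = 0.342858 > 0 → root in [1.216500, 1.428750]
Midpoint of [1.216500, 1.428750] = 1.322625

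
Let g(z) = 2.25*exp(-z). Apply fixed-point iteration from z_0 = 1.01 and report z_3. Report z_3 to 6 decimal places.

0.834816

z_1 = g(1.010000) = 0.819493
z_2 = g(0.819493) = 0.991474
z_3 = g(0.991474) = 0.834816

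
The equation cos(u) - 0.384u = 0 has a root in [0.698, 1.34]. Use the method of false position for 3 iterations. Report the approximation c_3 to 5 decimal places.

1.12434

False-position update: c = (a·f(b) − b·f(a))/(f(b) − f(a)); replace the endpoint whose sign matches f(c).
f(0.698000) = 0.498097, f(1.340000) = -0.285807
step 1: c = 1.105930, f(c) = 0.023626 > 0 → new bracket [1.105930, 1.340000]
step 2: c = 1.123802, f(c) = 0.000717 > 0 → new bracket [1.123802, 1.340000]
step 3: c = 1.124343, f(c) = 0.000021 > 0 → new bracket [1.124343, 1.340000]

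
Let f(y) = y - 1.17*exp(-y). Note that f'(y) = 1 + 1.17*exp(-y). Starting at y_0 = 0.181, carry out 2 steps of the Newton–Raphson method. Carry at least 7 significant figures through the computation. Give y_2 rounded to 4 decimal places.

0.6254

Newton update: y ← y − f(y)/f'(y).
y_0 = 0.181000: f = -0.795289, f' = 1.976289 → y_1 = 0.181000 - (-0.795289)/(1.976289) = 0.583415
y_1 = 0.583415: f = -0.069432, f' = 1.652848 → y_2 = 0.583415 - (-0.069432)/(1.652848) = 0.625423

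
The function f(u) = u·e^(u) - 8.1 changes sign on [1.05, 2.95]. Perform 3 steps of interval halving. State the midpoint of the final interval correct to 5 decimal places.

1.64375

f(1.050000) = -5.099466, f(2.950000) = 48.262563 (opposite signs)
step 1: m = 2.000000, f(m) = 6.678112 > 0 → root in [1.050000, 2.000000]
step 2: m = 1.525000, f(m) = -1.092406 < 0 → root in [1.525000, 2.000000]
step 3: m = 1.762500, f(m) = 2.170064 > 0 → root in [1.525000, 1.762500]
Midpoint of [1.525000, 1.762500] = 1.643750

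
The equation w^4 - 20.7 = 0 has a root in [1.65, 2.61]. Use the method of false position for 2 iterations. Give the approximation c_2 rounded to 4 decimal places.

f(1.650000) = -13.287994, f(2.610000) = 25.704706
step 1: c = 1.977150, f(c) = -5.418755 < 0 → new bracket [1.977150, 2.610000]
step 2: c = 2.087333, f(c) = -1.716919 < 0 → new bracket [2.087333, 2.610000]

2.0873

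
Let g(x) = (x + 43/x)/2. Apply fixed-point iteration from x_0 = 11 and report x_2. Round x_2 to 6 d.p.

6.611419

x_1 = g(11.000000) = 7.454545
x_2 = g(7.454545) = 6.611419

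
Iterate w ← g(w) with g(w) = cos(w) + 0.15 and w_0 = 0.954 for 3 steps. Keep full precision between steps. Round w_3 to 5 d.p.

0.77456

w_1 = g(0.954000) = 0.728425
w_2 = g(0.728425) = 0.896224
w_3 = g(0.896224) = 0.774563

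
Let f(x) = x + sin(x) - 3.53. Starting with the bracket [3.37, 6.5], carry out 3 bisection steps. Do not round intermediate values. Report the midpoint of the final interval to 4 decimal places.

4.3481

f(3.370000) = -0.386427, f(6.500000) = 3.185120 (opposite signs)
step 1: m = 4.935000, f(m) = 0.429676 > 0 → root in [3.370000, 4.935000]
step 2: m = 4.152500, f(m) = -0.224814 < 0 → root in [4.152500, 4.935000]
step 3: m = 4.543750, f(m) = 0.027936 > 0 → root in [4.152500, 4.543750]
Midpoint of [4.152500, 4.543750] = 4.348125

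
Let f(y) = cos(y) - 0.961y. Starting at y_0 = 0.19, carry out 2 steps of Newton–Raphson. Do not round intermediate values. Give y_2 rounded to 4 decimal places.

0.7598

Newton update: y ← y − f(y)/f'(y).
f'(y) = -sin(y) - 0.961
y_0 = 0.190000: f = 0.799414, f' = -1.149859 → y_1 = 0.190000 - (0.799414)/(-1.149859) = 0.885228
y_1 = 0.885228: f = -0.217591, f' = -1.735059 → y_2 = 0.885228 - (-0.217591)/(-1.735059) = 0.759820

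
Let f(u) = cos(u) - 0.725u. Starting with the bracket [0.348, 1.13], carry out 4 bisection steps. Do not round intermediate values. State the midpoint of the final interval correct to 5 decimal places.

0.86119

f(0.348000) = 0.687757, f(1.130000) = -0.392590 (opposite signs)
step 1: m = 0.739000, f(m) = 0.203367 > 0 → root in [0.739000, 1.130000]
step 2: m = 0.934500, f(m) = -0.083292 < 0 → root in [0.739000, 0.934500]
step 3: m = 0.836750, f(m) = 0.063236 > 0 → root in [0.836750, 0.934500]
step 4: m = 0.885625, f(m) = -0.009272 < 0 → root in [0.836750, 0.885625]
Midpoint of [0.836750, 0.885625] = 0.861187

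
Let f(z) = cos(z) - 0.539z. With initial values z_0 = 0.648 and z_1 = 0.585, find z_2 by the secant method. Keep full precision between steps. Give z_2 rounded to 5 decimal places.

f(z_0) = 0.448021, f(z_1) = 0.518397
z_2 = 0.585000 - (0.518397)·(0.585000 - 0.648000)/(0.518397 - (0.448021)) = 1.049061; f(z_2) = -0.067059

1.04906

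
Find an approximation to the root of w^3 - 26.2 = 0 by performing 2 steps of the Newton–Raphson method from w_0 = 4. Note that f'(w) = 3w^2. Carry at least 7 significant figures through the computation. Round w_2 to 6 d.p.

Newton update: w ← w − f(w)/f'(w).
w_0 = 4.000000: f = 37.800000, f' = 48.000000 → w_1 = 4.000000 - (37.800000)/(48.000000) = 3.212500
w_1 = 3.212500: f = 6.953502, f' = 30.960469 → w_2 = 3.212500 - (6.953502)/(30.960469) = 2.987907

2.987907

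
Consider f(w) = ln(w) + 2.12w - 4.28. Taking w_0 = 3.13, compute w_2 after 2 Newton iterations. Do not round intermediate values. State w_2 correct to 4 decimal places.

f'(w) = 1/w + 2.12
w_0 = 3.130000: f = 3.496633, f' = 2.439489 → w_1 = 3.130000 - (3.496633)/(2.439489) = 1.696653
w_1 = 1.696653: f = -0.154437, f' = 2.709396 → w_2 = 1.696653 - (-0.154437)/(2.709396) = 1.753654

1.7537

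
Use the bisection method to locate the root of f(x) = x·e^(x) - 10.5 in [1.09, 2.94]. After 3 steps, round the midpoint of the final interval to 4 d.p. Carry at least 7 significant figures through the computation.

f(1.090000) = -7.258041, f(2.940000) = 45.112588 (opposite signs)
step 1: m = 2.015000, f(m) = 4.613966 > 0 → root in [1.090000, 2.015000]
step 2: m = 1.552500, f(m) = -3.167133 < 0 → root in [1.552500, 2.015000]
step 3: m = 1.783750, f(m) = 0.117121 > 0 → root in [1.552500, 1.783750]
Midpoint of [1.552500, 1.783750] = 1.668125

1.6681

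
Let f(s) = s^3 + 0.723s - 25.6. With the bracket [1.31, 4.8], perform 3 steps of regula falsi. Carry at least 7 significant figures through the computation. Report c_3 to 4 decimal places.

f(1.310000) = -22.404779, f(4.800000) = 88.462400
step 1: c = 2.015282, f(c) = -15.958156 < 0 → new bracket [2.015282, 4.800000]
step 2: c = 2.440859, f(c) = -9.293124 < 0 → new bracket [2.440859, 4.800000]
step 3: c = 2.665131, f(c) = -4.742894 < 0 → new bracket [2.665131, 4.800000]

2.6651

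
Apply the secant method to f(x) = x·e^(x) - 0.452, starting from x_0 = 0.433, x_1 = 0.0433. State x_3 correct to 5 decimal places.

Secant update: x_(k+1) = x_k − f(x_k)·(x_k − x_(k-1))/(f(x_k) − f(x_(k-1))).
f(x_0) = 0.215632, f(x_1) = -0.406784
x_2 = 0.043300 - (-0.406784)·(0.043300 - 0.433000)/(-0.406784 - (0.215632)) = 0.297991; f(x_2) = -0.050562
x_3 = 0.297991 - (-0.050562)·(0.297991 - 0.043300)/(-0.050562 - (-0.406784)) = 0.334141; f(x_3) = 0.014709

0.33414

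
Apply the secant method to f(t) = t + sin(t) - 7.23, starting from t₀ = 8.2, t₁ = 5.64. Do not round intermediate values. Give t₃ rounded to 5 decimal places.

6.77861

f(t_0) = 1.910731, f(t_1) = -2.189747
t_2 = 5.640000 - (-2.189747)·(5.640000 - 8.200000)/(-2.189747 - (1.910731)) = 7.007098; f(t_2) = 0.439418
t_3 = 7.007098 - (0.439418)·(7.007098 - 5.640000)/(0.439418 - (-2.189747)) = 6.778611; f(t_3) = 0.024018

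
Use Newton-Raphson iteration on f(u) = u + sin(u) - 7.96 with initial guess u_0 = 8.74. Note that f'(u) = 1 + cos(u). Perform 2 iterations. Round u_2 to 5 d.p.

25.17557

u_0 = 8.740000: f = 1.412501, f' = 0.225440 → u_1 = 8.740000 - (1.412501)/(0.225440) = 2.474484
u_1 = 2.474484: f = -4.866799, f' = 0.214386 → u_2 = 2.474484 - (-4.866799)/(0.214386) = 25.175568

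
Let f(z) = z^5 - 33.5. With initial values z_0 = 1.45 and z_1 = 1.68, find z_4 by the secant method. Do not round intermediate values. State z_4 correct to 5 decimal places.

1.98825

Secant update: z_(k+1) = z_k − f(z_k)·(z_k − z_(k-1))/(f(z_k) − f(z_(k-1))).
f(z_0) = -27.090266, f(z_1) = -20.117218
z_2 = 1.680000 - (-20.117218)·(1.680000 - 1.450000)/(-20.117218 - (-27.090266)) = 2.343549; f(z_2) = 37.192009
z_3 = 2.343549 - (37.192009)·(2.343549 - 1.680000)/(37.192009 - (-20.117218)) = 1.912925; f(z_3) = -7.885261
z_4 = 1.912925 - (-7.885261)·(1.912925 - 2.343549)/(-7.885261 - (37.192009)) = 1.988253; f(z_4) = -2.428767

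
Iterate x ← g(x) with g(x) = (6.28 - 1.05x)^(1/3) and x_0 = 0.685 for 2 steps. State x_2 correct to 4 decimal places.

x_1 = g(0.685000) = 1.771649
x_2 = g(1.771649) = 1.641093

1.6411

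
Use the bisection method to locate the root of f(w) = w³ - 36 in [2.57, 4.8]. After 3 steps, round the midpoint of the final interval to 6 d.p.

f(2.570000) = -19.025407, f(4.800000) = 74.592000 (opposite signs)
step 1: m = 3.685000, f(m) = 14.039444 > 0 → root in [2.570000, 3.685000]
step 2: m = 3.127500, f(m) = -5.409121 < 0 → root in [3.127500, 3.685000]
step 3: m = 3.406250, f(m) = 3.521149 > 0 → root in [3.127500, 3.406250]
Midpoint of [3.127500, 3.406250] = 3.266875

3.266875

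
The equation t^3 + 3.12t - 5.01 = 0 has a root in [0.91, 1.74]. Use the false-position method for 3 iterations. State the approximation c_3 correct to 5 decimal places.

f(0.910000) = -1.417229, f(1.740000) = 5.686824
step 1: c = 1.075582, f(c) = -0.409871 < 0 → new bracket [1.075582, 1.740000]
step 2: c = 1.120249, f(c) = -0.108955 < 0 → new bracket [1.120249, 1.740000]
step 3: c = 1.131900, f(c) = -0.028284 < 0 → new bracket [1.131900, 1.740000]

1.13190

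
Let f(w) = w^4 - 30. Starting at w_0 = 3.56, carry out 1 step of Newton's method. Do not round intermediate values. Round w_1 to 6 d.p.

f'(w) = 4w^3
w_0 = 3.560000: f = 130.620137, f' = 180.472064 → w_1 = 3.560000 - (130.620137)/(180.472064) = 2.836231

2.836231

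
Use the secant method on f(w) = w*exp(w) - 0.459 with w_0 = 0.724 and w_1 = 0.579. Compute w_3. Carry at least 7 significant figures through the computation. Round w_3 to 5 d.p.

f(w_0) = 1.034371, f(w_1) = 0.574083
w_2 = 0.579000 - (0.574083)·(0.579000 - 0.724000)/(0.574083 - (1.034371)) = 0.398153; f(w_2) = 0.133878
w_3 = 0.398153 - (0.133878)·(0.398153 - 0.579000)/(0.133878 - (0.574083)) = 0.343152; f(w_3) = 0.024633

0.34315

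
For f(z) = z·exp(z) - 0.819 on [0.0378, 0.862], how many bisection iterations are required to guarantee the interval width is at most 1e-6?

Initial width b − a = 0.862 − 0.0378 = 0.824200.
After n steps the width is (b−a)/2^n; need (b−a)/2^n ≤ 1e-6.
So n ≥ log₂(0.824200/1e-6) = log₂(824200.0000) ≈ 19.6526.
Hence n = 20.

20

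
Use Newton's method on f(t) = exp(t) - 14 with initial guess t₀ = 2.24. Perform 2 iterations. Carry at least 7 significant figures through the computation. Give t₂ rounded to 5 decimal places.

2.64311

f'(t) = exp(t)
t_0 = 2.240000: f = -4.606669, f' = 9.393331 → t_1 = 2.240000 - (-4.606669)/(9.393331) = 2.730419
t_1 = 2.730419: f = 1.339314, f' = 15.339314 → t_2 = 2.730419 - (1.339314)/(15.339314) = 2.643107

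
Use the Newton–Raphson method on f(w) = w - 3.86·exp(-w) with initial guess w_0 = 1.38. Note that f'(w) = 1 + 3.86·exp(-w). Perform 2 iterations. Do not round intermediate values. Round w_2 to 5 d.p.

1.18276

Newton update: w ← w − f(w)/f'(w).
w_0 = 1.380000: f = 0.408907, f' = 1.971093 → w_1 = 1.380000 - (0.408907)/(1.971093) = 1.172548
w_1 = 1.172548: f = -0.022419, f' = 2.194967 → w_2 = 1.172548 - (-0.022419)/(2.194967) = 1.182762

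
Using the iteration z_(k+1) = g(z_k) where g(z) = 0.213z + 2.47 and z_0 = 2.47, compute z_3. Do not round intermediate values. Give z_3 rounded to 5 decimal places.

3.13204

z_1 = g(2.470000) = 2.996110
z_2 = g(2.996110) = 3.108171
z_3 = g(3.108171) = 3.132041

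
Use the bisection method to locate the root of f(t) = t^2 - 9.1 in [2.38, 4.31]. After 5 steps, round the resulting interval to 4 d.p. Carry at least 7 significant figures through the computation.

[2.9831, 3.0434]

f(2.380000) = -3.435600, f(4.310000) = 9.476100 (opposite signs)
step 1: m = 3.345000, f(m) = 2.089025 > 0 → root in [2.380000, 3.345000]
step 2: m = 2.862500, f(m) = -0.906094 < 0 → root in [2.862500, 3.345000]
step 3: m = 3.103750, f(m) = 0.533264 > 0 → root in [2.862500, 3.103750]
step 4: m = 2.983125, f(m) = -0.200965 < 0 → root in [2.983125, 3.103750]
step 5: m = 3.043437, f(m) = 0.162512 > 0 → root in [2.983125, 3.043437]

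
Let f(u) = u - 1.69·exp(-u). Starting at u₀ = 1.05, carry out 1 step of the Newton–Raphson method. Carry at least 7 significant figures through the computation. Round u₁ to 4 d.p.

Newton update: u ← u − f(u)/f'(u).
f'(u) = 1 + 1.69·exp(-u)
u_0 = 1.050000: f = 0.458605, f' = 1.591395 → u_1 = 1.050000 - (0.458605)/(1.591395) = 0.761822

0.7618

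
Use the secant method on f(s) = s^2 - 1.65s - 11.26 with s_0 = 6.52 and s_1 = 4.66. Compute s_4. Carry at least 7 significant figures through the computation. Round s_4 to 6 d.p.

4.280579

f(s_0) = 20.492400, f(s_1) = 2.766600
s_2 = 4.660000 - (2.766600)·(4.660000 - 6.520000)/(2.766600 - (20.492400)) = 4.369696; f(s_2) = 0.624243
s_3 = 4.369696 - (0.624243)·(4.369696 - 4.660000)/(0.624243 - (2.766600)) = 4.285106; f(s_3) = 0.031712
s_4 = 4.285106 - (0.031712)·(4.285106 - 4.369696)/(0.031712 - (0.624243)) = 4.280579; f(s_4) = 0.000403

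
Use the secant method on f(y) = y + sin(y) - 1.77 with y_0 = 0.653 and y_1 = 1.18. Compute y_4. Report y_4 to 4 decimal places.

Secant update: y_(k+1) = y_k − f(y_k)·(y_k − y_(k-1))/(f(y_k) − f(y_(k-1))).
f(y_0) = -0.509428, f(y_1) = 0.334606
y_2 = 1.180000 - (0.334606)·(1.180000 - 0.653000)/(0.334606 - (-0.509428)) = 0.971078; f(y_2) = 0.026572
y_3 = 0.971078 - (0.026572)·(0.971078 - 1.180000)/(0.026572 - (0.334606)) = 0.953055; f(y_3) = -0.001756
y_4 = 0.953055 - (-0.001756)·(0.953055 - 0.971078)/(-0.001756 - (0.026572)) = 0.954172; f(y_4) = 0.000008

0.9542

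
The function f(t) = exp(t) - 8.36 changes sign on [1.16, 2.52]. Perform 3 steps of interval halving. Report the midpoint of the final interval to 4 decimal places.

2.0950

f(1.160000) = -5.170067, f(2.520000) = 4.068597 (opposite signs)
step 1: m = 1.840000, f(m) = -2.063462 < 0 → root in [1.840000, 2.520000]
step 2: m = 2.180000, f(m) = 0.486306 > 0 → root in [1.840000, 2.180000]
step 3: m = 2.010000, f(m) = -0.896683 < 0 → root in [2.010000, 2.180000]
Midpoint of [2.010000, 2.180000] = 2.095000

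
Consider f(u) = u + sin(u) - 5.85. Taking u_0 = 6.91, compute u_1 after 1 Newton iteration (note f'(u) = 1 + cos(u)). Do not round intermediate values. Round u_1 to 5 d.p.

Newton update: u ← u − f(u)/f'(u).
u_0 = 6.910000: f = 1.646568, f' = 1.809900 → u_1 = 6.910000 - (1.646568)/(1.809900) = 6.000244

6.00024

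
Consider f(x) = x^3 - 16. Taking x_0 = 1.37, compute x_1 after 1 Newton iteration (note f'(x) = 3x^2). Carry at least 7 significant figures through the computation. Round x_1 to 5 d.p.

3.75490

x_0 = 1.370000: f = -13.428647, f' = 5.630700 → x_1 = 1.370000 - (-13.428647)/(5.630700) = 3.754898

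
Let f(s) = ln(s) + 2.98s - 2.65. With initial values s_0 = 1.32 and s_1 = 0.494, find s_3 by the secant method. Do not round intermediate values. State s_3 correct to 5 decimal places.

f(s_0) = 1.561232, f(s_1) = -1.883100
s_2 = 0.494000 - (-1.883100)·(0.494000 - 1.320000)/(-1.883100 - (1.561232)) = 0.945594; f(s_2) = 0.111929
s_3 = 0.945594 - (0.111929)·(0.945594 - 0.494000)/(0.111929 - (-1.883100)) = 0.920258; f(s_3) = 0.009268

0.92026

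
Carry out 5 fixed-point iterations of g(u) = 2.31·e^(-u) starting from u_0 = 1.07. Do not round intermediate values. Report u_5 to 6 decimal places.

0.828060

u_1 = g(1.070000) = 0.792350
u_2 = g(0.792350) = 1.045921
u_3 = g(1.045921) = 0.811660
u_4 = g(0.811660) = 1.025917
u_5 = g(1.025917) = 0.828060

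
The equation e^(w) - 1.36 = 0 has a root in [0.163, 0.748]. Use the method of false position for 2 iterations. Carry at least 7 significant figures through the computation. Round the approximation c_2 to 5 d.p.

0.30131

f(0.163000) = -0.182963, f(0.748000) = 0.752770
step 1: c = 0.277385, f(c) = -0.040326 < 0 → new bracket [0.277385, 0.748000]
step 2: c = 0.301314, f(c) = -0.008367 < 0 → new bracket [0.301314, 0.748000]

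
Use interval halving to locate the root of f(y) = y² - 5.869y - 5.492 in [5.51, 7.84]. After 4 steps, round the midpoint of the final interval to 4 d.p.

f(5.510000) = -7.470090, f(7.840000) = 9.960640 (opposite signs)
step 1: m = 6.675000, f(m) = -0.111950 < 0 → root in [6.675000, 7.840000]
step 2: m = 7.257500, f(m) = 4.585039 > 0 → root in [6.675000, 7.257500]
step 3: m = 6.966250, f(m) = 2.151718 > 0 → root in [6.675000, 6.966250]
step 4: m = 6.820625, f(m) = 0.998677 > 0 → root in [6.675000, 6.820625]
Midpoint of [6.675000, 6.820625] = 6.747813

6.7478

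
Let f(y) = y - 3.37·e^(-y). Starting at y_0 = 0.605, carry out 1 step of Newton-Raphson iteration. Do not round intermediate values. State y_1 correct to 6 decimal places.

Newton update: y ← y − f(y)/f'(y).
f'(y) = 1 + 3.37·e^(-y)
y_0 = 0.605000: f = -1.235271, f' = 2.840271 → y_1 = 0.605000 - (-1.235271)/(2.840271) = 1.039913

1.039913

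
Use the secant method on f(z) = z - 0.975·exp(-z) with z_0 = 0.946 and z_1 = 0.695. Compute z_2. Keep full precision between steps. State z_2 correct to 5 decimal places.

0.54930

f(z_0) = 0.567416, f(z_1) = 0.208402
z_2 = 0.695000 - (0.208402)·(0.695000 - 0.946000)/(0.208402 - (0.567416)) = 0.549298; f(z_2) = -0.013623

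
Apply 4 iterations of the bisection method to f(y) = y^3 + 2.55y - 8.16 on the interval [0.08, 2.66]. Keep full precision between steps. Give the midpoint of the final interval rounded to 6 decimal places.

f(0.080000) = -7.955488, f(2.660000) = 17.444096 (opposite signs)
step 1: m = 1.370000, f(m) = -2.095147 < 0 → root in [1.370000, 2.660000]
step 2: m = 2.015000, f(m) = 5.159603 > 0 → root in [1.370000, 2.015000]
step 3: m = 1.692500, f(m) = 1.004136 > 0 → root in [1.370000, 1.692500]
step 4: m = 1.531250, f(m) = -0.664950 < 0 → root in [1.531250, 1.692500]
Midpoint of [1.531250, 1.692500] = 1.611875

1.611875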